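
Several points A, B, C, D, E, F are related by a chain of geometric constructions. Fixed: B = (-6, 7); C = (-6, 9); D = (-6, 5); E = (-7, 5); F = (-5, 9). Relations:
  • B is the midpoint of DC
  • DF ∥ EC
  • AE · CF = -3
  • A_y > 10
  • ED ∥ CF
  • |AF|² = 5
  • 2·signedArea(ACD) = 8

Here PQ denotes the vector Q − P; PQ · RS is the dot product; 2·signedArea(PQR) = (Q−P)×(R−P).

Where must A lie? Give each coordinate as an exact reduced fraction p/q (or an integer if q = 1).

A = (-4, 11)

1. A_x = -4  [AE · CF = -3]
2. A_y = 11  [|AF|² = 5]
   → A = (-4, 11)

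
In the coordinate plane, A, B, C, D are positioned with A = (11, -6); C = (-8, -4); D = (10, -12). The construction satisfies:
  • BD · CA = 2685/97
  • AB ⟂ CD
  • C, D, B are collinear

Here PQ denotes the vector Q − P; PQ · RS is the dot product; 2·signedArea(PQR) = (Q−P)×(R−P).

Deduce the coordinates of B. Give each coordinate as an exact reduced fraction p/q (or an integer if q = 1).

1. B_x = 835/97  [C, D, B are collinear ∩ AB ⟂ CD]
2. B_y = -1104/97  [C, D, B are collinear ∩ AB ⟂ CD]
   → B = (835/97, -1104/97)

B = (835/97, -1104/97)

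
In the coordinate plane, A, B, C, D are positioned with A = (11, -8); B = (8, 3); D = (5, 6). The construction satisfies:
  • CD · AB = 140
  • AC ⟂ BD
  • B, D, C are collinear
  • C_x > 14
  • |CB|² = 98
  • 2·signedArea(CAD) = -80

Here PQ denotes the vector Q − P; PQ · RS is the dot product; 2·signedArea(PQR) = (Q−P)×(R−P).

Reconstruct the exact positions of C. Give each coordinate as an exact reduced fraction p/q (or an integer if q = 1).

1. C_x = 15  [B, D, C are collinear ∩ AC ⟂ BD]
2. C_y = -4  [B, D, C are collinear ∩ AC ⟂ BD]
   → C = (15, -4)

C = (15, -4)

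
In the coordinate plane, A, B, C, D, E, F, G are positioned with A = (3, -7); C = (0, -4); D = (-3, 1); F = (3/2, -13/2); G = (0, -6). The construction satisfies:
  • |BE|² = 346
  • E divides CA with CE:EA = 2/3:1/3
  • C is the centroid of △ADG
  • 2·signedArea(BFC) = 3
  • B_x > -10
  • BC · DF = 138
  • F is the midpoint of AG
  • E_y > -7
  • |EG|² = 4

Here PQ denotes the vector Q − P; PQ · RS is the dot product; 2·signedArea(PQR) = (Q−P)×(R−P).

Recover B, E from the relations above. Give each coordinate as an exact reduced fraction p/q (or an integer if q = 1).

B = (-9, 9)
E = (2, -6)

1. B_x = -9  [BC · DF = 138 ∩ 2·signedArea(BFC) = 3]
2. B_y = 9  [BC · DF = 138 ∩ 2·signedArea(BFC) = 3]
   → B = (-9, 9)
3. E_x = 2  [E divides CA with CE:EA = 2/3:1/3]
4. E_y = -6  [E divides CA with CE:EA = 2/3:1/3]
   → E = (2, -6)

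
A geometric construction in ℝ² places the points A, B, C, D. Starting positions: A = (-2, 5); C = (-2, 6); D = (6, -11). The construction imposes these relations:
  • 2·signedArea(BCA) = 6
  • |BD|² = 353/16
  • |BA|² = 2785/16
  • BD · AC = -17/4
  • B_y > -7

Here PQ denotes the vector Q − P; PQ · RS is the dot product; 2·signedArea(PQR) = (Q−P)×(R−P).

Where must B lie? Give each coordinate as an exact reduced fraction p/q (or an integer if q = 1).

1. B_x = 4  [2·signedArea(BCA) = 6 ∩ BD · AC = -17/4]
2. B_y = -27/4  [2·signedArea(BCA) = 6 ∩ BD · AC = -17/4]
   → B = (4, -27/4)

B = (4, -27/4)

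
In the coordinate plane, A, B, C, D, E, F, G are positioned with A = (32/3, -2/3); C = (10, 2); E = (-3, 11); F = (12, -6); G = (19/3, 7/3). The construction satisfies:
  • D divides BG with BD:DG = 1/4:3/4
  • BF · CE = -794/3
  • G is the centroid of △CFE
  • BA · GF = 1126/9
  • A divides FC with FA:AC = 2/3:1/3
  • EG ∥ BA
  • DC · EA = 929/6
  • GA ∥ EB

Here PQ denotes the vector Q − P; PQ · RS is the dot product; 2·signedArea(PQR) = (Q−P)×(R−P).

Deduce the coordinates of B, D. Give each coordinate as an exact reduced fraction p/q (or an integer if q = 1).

1. B_x = 4/3  [EG ∥ BA ∩ GA ∥ EB]
2. B_y = 8  [EG ∥ BA ∩ GA ∥ EB]
   → B = (4/3, 8)
3. D_x = 31/12  [D divides BG with BD:DG = 1/4:3/4]
4. D_y = 79/12  [D divides BG with BD:DG = 1/4:3/4]
   → D = (31/12, 79/12)

B = (4/3, 8)
D = (31/12, 79/12)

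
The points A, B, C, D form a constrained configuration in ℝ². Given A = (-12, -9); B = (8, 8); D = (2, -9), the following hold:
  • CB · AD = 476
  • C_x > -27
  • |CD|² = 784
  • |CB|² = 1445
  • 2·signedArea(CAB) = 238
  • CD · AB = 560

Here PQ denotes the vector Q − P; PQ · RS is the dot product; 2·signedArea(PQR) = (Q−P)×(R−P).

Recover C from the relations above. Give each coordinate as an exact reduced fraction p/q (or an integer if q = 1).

1. C_x = -26  [CD · AB = 560 ∩ 2·signedArea(CAB) = 238]
2. C_y = -9  [CD · AB = 560 ∩ 2·signedArea(CAB) = 238]
   → C = (-26, -9)

C = (-26, -9)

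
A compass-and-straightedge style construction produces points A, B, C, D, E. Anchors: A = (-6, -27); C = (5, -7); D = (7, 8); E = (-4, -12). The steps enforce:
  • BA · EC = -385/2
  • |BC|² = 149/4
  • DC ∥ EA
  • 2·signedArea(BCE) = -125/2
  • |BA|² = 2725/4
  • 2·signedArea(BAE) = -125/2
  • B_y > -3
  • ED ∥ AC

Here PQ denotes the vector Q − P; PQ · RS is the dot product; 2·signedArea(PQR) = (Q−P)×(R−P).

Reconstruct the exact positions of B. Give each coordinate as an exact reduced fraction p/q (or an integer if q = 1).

1. B_x = 3/2  [2·signedArea(BAE) = -125/2 ∩ BA · EC = -385/2]
2. B_y = -2  [2·signedArea(BAE) = -125/2 ∩ BA · EC = -385/2]
   → B = (3/2, -2)

B = (3/2, -2)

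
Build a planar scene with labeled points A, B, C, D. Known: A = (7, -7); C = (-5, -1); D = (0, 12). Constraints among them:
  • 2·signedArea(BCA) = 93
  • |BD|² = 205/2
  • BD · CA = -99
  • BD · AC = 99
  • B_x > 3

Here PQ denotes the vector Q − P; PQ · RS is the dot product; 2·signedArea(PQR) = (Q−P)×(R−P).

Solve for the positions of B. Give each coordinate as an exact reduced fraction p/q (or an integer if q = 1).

1. B_x = 7/2  [2·signedArea(BCA) = 93 ∩ BD · CA = -99]
2. B_y = 5/2  [2·signedArea(BCA) = 93 ∩ BD · CA = -99]
   → B = (7/2, 5/2)

B = (7/2, 5/2)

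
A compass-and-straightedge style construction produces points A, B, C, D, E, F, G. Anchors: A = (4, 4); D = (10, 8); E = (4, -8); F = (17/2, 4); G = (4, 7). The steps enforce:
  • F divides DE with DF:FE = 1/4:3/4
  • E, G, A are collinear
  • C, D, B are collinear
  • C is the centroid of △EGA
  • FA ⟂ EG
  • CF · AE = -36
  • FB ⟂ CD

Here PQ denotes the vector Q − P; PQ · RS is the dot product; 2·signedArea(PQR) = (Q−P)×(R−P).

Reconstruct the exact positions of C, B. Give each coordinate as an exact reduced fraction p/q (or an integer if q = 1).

1. C_x = 4  [C is the centroid of △EGA]
2. C_y = 1  [C is the centroid of △EGA]
   → C = (4, 1)
3. B_x = 628/85  [C, D, B are collinear ∩ FB ⟂ CD]
4. B_y = 421/85  [C, D, B are collinear ∩ FB ⟂ CD]
   → B = (628/85, 421/85)

B = (628/85, 421/85)
C = (4, 1)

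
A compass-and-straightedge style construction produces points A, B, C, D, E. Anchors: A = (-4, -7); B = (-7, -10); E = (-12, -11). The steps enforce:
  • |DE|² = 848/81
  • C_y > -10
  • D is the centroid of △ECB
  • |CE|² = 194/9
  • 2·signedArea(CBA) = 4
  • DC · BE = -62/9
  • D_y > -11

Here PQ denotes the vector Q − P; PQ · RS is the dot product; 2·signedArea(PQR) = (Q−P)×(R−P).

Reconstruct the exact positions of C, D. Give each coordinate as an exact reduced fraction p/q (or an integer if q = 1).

1. C_x = -23/3  [line -3·x + 3·y + 5 = 0 ∩ |CE|² = 194/9]
2. C_y = -28/3  [line -3·x + 3·y + 5 = 0 ∩ |CE|² = 194/9]
   → C = (-23/3, -28/3)
3. D_x = -80/9  [D is the centroid of △ECB]
4. D_y = -91/9  [D is the centroid of △ECB]
   → D = (-80/9, -91/9)

C = (-23/3, -28/3)
D = (-80/9, -91/9)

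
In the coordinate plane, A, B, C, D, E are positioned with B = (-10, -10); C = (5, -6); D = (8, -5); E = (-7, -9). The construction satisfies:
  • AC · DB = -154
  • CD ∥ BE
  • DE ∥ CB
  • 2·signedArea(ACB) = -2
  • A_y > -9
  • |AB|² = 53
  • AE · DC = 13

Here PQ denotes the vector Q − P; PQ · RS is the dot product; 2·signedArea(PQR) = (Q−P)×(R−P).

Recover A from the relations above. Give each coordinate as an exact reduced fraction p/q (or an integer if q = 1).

A = (-3, -8)

1. A_x = -3  [2·signedArea(ACB) = -2 ∩ AE · DC = 13]
2. A_y = -8  [2·signedArea(ACB) = -2 ∩ AE · DC = 13]
   → A = (-3, -8)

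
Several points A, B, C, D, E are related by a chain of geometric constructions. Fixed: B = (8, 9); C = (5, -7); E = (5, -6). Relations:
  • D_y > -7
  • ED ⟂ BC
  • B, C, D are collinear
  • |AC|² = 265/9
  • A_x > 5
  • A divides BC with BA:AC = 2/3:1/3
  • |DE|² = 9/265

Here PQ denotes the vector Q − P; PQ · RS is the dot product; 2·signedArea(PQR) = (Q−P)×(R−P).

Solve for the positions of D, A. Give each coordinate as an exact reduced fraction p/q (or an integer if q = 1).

1. D_x = 1373/265  [B, C, D are collinear ∩ ED ⟂ BC]
2. D_y = -1599/265  [B, C, D are collinear ∩ ED ⟂ BC]
   → D = (1373/265, -1599/265)
3. A_x = 6  [A divides BC with BA:AC = 2/3:1/3]
4. A_y = -5/3  [A divides BC with BA:AC = 2/3:1/3]
   → A = (6, -5/3)

A = (6, -5/3)
D = (1373/265, -1599/265)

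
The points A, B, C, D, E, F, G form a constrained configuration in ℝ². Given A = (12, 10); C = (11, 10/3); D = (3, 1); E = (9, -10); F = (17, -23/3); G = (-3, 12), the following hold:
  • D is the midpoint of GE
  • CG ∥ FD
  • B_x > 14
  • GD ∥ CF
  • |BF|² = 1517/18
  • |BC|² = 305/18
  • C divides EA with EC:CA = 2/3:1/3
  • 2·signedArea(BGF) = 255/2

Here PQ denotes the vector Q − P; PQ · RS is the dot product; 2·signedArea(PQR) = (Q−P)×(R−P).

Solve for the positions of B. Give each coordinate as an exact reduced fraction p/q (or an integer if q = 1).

1. B_x = 29/2  [line 59/3·x + 20·y + -617/2 = 0 ∩ |BC|² = 305/18]
2. B_y = 7/6  [line 59/3·x + 20·y + -617/2 = 0 ∩ |BC|² = 305/18]
   → B = (29/2, 7/6)

B = (29/2, 7/6)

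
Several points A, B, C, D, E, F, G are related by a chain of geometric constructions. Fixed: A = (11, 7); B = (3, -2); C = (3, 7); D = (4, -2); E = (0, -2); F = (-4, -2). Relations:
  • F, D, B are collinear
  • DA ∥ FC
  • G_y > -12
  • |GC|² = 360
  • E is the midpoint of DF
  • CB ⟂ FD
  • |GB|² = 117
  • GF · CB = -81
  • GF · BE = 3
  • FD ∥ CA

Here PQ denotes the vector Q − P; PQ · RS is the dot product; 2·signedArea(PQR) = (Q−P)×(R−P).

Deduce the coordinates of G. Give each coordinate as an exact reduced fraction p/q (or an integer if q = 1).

1. G_x = -3  [GF · BE = 3 ∩ GF · CB = -81]
2. G_y = -11  [GF · BE = 3 ∩ GF · CB = -81]
   → G = (-3, -11)

G = (-3, -11)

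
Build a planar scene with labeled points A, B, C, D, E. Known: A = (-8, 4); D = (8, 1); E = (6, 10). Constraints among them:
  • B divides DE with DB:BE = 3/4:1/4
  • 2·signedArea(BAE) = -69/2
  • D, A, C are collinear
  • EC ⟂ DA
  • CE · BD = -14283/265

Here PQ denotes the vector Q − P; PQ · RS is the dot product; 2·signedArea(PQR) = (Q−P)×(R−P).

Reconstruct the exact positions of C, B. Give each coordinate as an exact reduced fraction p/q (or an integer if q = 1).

1. C_x = 1176/265  [D, A, C are collinear ∩ EC ⟂ DA]
2. C_y = 442/265  [D, A, C are collinear ∩ EC ⟂ DA]
   → C = (1176/265, 442/265)
3. B_x = 13/2  [B divides DE with DB:BE = 3/4:1/4]
4. B_y = 31/4  [B divides DE with DB:BE = 3/4:1/4]
   → B = (13/2, 31/4)

B = (13/2, 31/4)
C = (1176/265, 442/265)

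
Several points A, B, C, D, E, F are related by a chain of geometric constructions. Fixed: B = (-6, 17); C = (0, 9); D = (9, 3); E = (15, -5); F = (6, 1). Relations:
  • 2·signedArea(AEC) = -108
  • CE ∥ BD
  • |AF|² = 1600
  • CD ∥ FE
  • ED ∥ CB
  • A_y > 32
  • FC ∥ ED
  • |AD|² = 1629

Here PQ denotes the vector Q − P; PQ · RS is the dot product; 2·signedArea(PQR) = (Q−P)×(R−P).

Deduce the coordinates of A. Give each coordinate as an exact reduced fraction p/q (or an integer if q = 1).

A = (-18, 33)

1. A_x = -18  [line -14·x + -15·y + 243 = 0 ∩ |AF|² = 1600]
2. A_y = 33  [line -14·x + -15·y + 243 = 0 ∩ |AF|² = 1600]
   → A = (-18, 33)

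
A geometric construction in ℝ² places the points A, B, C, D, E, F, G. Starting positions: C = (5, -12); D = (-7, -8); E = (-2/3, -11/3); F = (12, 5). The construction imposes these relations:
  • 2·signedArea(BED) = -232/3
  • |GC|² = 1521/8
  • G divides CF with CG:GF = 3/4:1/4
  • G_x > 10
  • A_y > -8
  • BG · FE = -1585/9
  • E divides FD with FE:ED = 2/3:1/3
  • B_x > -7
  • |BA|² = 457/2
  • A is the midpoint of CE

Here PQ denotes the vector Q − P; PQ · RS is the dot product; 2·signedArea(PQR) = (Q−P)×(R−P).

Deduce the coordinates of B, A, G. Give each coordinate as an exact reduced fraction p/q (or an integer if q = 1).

1. A_x = 13/6  [A is the midpoint of CE]
2. A_y = -47/6  [A is the midpoint of CE]
   → A = (13/6, -47/6)
3. G_x = 41/4  [G divides CF with CG:GF = 3/4:1/4]
4. G_y = 3/4  [G divides CF with CG:GF = 3/4:1/4]
   → G = (41/4, 3/4)
5. B_x = -19/3  [BG · FE = -1585/9 ∩ 2·signedArea(BED) = -232/3]
6. B_y = 14/3  [BG · FE = -1585/9 ∩ 2·signedArea(BED) = -232/3]
   → B = (-19/3, 14/3)

A = (13/6, -47/6)
B = (-19/3, 14/3)
G = (41/4, 3/4)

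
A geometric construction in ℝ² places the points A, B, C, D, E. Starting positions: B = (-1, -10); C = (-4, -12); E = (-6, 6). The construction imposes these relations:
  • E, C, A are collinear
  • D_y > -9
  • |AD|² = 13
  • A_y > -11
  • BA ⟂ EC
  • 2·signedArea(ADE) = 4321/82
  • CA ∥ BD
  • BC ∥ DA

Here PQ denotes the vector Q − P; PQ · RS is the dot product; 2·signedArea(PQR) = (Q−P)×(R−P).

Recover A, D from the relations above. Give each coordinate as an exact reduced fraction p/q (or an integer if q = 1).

A = (-343/82, -849/82)
D = (-97/82, -685/82)

1. A_x = -343/82  [E, C, A are collinear ∩ BA ⟂ EC]
2. A_y = -849/82  [E, C, A are collinear ∩ BA ⟂ EC]
   → A = (-343/82, -849/82)
3. D_x = -97/82  [BC ∥ DA ∩ CA ∥ BD]
4. D_y = -685/82  [BC ∥ DA ∩ CA ∥ BD]
   → D = (-97/82, -685/82)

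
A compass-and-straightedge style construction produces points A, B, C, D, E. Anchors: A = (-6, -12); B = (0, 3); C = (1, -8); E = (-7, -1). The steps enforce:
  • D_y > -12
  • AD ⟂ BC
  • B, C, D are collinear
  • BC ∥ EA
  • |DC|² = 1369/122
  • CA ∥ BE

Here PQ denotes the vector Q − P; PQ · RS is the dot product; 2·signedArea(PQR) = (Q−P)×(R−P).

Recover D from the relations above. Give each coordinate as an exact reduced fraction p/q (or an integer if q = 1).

1. D_x = 159/122  [B, C, D are collinear ∩ AD ⟂ BC]
2. D_y = -1383/122  [B, C, D are collinear ∩ AD ⟂ BC]
   → D = (159/122, -1383/122)

D = (159/122, -1383/122)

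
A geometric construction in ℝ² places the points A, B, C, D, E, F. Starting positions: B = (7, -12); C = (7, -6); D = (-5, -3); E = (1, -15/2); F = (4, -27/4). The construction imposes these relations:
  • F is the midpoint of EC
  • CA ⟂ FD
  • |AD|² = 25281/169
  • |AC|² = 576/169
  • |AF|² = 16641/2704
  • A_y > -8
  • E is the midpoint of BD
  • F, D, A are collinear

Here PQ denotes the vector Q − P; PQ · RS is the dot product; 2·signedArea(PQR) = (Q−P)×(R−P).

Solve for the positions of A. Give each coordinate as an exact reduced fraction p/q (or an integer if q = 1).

1. A_x = 1063/169  [F, D, A are collinear ∩ CA ⟂ FD]
2. A_y = -1302/169  [F, D, A are collinear ∩ CA ⟂ FD]
   → A = (1063/169, -1302/169)

A = (1063/169, -1302/169)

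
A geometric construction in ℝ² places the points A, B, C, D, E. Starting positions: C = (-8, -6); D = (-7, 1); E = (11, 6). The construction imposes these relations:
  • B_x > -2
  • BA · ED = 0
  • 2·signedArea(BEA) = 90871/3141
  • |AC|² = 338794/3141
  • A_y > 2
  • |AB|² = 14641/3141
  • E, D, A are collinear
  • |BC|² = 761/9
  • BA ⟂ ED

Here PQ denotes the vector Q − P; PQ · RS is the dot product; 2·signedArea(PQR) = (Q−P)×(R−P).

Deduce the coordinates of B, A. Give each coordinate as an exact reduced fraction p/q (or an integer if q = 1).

1. A_x = -667/349  [line 5·x + -18·y + 53 = 0 ∩ |AC|² = 338794/3141]
2. A_y = 2527/1047  [line 5·x + -18·y + 53 = 0 ∩ |AC|² = 338794/3141]
   → A = (-667/349, 2527/1047)
3. B_x = -4/3  [BA · ED = 0 ∩ 2·signedArea(BEA) = 90871/3141]
4. B_y = 1/3  [BA · ED = 0 ∩ 2·signedArea(BEA) = 90871/3141]
   → B = (-4/3, 1/3)

A = (-667/349, 2527/1047)
B = (-4/3, 1/3)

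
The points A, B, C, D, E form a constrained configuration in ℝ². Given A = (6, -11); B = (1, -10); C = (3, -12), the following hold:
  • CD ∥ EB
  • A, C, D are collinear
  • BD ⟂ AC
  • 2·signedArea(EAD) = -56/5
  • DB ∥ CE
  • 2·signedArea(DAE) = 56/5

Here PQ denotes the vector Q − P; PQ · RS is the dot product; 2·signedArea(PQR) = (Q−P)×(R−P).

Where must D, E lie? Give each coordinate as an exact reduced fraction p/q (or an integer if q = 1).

1. D_x = 9/5  [A, C, D are collinear ∩ BD ⟂ AC]
2. D_y = -62/5  [A, C, D are collinear ∩ BD ⟂ AC]
   → D = (9/5, -62/5)
3. E_x = 11/5  [CD ∥ EB ∩ DB ∥ CE]
4. E_y = -48/5  [CD ∥ EB ∩ DB ∥ CE]
   → E = (11/5, -48/5)

D = (9/5, -62/5)
E = (11/5, -48/5)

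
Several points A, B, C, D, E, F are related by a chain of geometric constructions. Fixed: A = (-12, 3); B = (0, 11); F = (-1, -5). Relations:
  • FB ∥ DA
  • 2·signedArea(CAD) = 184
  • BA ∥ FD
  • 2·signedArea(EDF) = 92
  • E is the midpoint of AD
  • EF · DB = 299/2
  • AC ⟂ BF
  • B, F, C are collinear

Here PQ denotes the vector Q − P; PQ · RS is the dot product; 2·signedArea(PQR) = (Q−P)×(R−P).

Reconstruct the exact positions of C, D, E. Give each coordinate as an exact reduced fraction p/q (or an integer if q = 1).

C = (-140/257, 587/257)
D = (-13, -13)
E = (-25/2, -5)

1. C_x = -140/257  [B, F, C are collinear ∩ AC ⟂ BF]
2. C_y = 587/257  [B, F, C are collinear ∩ AC ⟂ BF]
   → C = (-140/257, 587/257)
3. D_x = -13  [FB ∥ DA ∩ BA ∥ FD]
4. D_y = -13  [FB ∥ DA ∩ BA ∥ FD]
   → D = (-13, -13)
5. E_x = -25/2  [E is the midpoint of AD]
6. E_y = -5  [E is the midpoint of AD]
   → E = (-25/2, -5)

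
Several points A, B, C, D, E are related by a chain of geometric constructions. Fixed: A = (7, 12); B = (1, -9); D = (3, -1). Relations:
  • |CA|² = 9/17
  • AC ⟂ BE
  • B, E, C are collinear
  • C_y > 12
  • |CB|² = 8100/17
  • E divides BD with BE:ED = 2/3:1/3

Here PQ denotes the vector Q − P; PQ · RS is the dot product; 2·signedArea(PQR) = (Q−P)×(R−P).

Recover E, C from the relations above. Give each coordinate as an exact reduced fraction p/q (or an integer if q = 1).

C = (107/17, 207/17)
E = (7/3, -11/3)

1. E_x = 7/3  [E divides BD with BE:ED = 2/3:1/3]
2. E_y = -11/3  [E divides BD with BE:ED = 2/3:1/3]
   → E = (7/3, -11/3)
3. C_x = 107/17  [B, E, C are collinear ∩ AC ⟂ BE]
4. C_y = 207/17  [B, E, C are collinear ∩ AC ⟂ BE]
   → C = (107/17, 207/17)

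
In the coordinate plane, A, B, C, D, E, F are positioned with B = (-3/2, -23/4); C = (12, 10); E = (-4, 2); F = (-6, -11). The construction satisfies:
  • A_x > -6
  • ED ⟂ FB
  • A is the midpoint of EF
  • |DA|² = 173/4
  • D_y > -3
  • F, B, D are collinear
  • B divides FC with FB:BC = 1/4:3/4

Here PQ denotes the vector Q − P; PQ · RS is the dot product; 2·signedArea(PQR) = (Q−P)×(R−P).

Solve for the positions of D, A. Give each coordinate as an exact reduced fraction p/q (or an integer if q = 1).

A = (-5, -9/2)
D = (108/85, -214/85)

1. D_x = 108/85  [F, B, D are collinear ∩ ED ⟂ FB]
2. D_y = -214/85  [F, B, D are collinear ∩ ED ⟂ FB]
   → D = (108/85, -214/85)
3. A_x = -5  [A is the midpoint of EF]
4. A_y = -9/2  [A is the midpoint of EF]
   → A = (-5, -9/2)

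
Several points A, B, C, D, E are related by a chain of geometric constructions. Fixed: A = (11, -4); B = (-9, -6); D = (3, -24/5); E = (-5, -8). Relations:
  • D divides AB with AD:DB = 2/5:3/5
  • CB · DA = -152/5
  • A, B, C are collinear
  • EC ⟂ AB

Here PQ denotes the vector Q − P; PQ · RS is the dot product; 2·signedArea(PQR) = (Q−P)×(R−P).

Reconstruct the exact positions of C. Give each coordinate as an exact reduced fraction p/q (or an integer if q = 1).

C = (-529/101, -568/101)

1. C_x = -529/101  [A, B, C are collinear ∩ EC ⟂ AB]
2. C_y = -568/101  [A, B, C are collinear ∩ EC ⟂ AB]
   → C = (-529/101, -568/101)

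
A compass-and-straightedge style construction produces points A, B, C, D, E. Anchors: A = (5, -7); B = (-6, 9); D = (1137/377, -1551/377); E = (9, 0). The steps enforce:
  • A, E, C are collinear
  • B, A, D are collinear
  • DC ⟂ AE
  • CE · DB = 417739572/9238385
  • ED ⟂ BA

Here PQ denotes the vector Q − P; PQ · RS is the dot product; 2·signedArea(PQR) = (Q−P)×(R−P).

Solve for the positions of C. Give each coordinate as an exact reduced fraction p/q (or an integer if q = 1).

C = (141021/24505, -139167/24505)

1. C_x = 141021/24505  [A, E, C are collinear ∩ DC ⟂ AE]
2. C_y = -139167/24505  [A, E, C are collinear ∩ DC ⟂ AE]
   → C = (141021/24505, -139167/24505)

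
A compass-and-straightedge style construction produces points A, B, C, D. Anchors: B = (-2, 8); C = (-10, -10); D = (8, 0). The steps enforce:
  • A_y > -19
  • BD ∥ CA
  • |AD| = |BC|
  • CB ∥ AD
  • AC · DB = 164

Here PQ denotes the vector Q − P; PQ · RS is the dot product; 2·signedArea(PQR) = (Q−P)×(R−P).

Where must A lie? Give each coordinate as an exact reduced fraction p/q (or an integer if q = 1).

A = (0, -18)

1. A_x = 0  [CB ∥ AD ∩ BD ∥ CA]
2. A_y = -18  [CB ∥ AD ∩ BD ∥ CA]
   → A = (0, -18)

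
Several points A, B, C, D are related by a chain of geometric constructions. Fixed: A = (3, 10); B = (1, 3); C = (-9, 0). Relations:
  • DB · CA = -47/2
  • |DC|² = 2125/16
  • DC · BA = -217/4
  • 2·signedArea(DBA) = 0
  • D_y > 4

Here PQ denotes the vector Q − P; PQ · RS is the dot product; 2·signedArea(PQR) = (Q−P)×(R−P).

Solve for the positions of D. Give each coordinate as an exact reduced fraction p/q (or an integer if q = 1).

D = (3/2, 19/4)

1. D_x = 3/2  [2·signedArea(DBA) = 0 ∩ DC · BA = -217/4]
2. D_y = 19/4  [2·signedArea(DBA) = 0 ∩ DC · BA = -217/4]
   → D = (3/2, 19/4)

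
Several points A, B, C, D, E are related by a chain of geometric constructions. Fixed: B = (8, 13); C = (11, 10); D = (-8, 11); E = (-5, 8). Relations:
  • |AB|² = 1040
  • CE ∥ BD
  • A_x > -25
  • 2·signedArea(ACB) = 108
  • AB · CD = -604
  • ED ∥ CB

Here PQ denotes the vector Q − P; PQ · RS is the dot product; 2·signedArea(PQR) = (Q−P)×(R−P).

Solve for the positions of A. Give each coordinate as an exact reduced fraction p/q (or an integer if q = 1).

1. A_x = -24  [AB · CD = -604 ∩ 2·signedArea(ACB) = 108]
2. A_y = 9  [AB · CD = -604 ∩ 2·signedArea(ACB) = 108]
   → A = (-24, 9)

A = (-24, 9)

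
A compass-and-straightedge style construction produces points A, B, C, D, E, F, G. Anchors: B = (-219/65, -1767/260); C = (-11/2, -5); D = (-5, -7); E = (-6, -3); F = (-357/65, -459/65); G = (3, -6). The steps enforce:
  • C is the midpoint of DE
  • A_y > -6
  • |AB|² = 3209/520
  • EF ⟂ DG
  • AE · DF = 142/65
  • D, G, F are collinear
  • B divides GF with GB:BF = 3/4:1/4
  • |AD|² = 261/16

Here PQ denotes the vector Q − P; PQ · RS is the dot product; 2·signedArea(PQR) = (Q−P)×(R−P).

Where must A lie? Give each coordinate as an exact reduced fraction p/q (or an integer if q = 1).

A = (-5/4, -11/2)

1. A_x = -5/4  [line 32/65·x + 4/65·y + 62/65 = 0 ∩ |AD|² = 261/16]
2. A_y = -11/2  [line 32/65·x + 4/65·y + 62/65 = 0 ∩ |AD|² = 261/16]
   → A = (-5/4, -11/2)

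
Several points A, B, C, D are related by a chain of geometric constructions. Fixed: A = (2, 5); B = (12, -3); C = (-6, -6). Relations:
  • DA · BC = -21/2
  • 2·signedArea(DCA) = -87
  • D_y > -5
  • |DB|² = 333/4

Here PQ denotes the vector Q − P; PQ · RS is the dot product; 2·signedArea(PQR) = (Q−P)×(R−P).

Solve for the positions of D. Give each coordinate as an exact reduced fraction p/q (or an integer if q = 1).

1. D_x = 3  [DA · BC = -21/2 ∩ 2·signedArea(DCA) = -87]
2. D_y = -9/2  [DA · BC = -21/2 ∩ 2·signedArea(DCA) = -87]
   → D = (3, -9/2)

D = (3, -9/2)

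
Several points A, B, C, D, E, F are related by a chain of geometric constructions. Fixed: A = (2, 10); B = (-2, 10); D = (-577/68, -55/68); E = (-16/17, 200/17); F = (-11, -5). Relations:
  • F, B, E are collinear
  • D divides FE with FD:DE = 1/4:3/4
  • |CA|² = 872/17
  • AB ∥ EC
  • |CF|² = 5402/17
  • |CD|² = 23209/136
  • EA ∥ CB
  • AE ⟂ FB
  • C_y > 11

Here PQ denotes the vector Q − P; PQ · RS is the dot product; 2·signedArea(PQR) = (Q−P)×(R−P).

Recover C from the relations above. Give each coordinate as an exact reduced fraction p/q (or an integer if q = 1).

1. C_x = -84/17  [EA ∥ CB ∩ AB ∥ EC]
2. C_y = 200/17  [EA ∥ CB ∩ AB ∥ EC]
   → C = (-84/17, 200/17)

C = (-84/17, 200/17)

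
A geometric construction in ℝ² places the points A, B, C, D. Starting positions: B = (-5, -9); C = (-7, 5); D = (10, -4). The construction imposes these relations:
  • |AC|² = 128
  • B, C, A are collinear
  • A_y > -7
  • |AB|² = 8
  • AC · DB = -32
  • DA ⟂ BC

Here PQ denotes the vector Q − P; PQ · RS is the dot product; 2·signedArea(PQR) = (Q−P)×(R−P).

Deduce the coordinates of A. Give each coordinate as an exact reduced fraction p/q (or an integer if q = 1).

A = (-27/5, -31/5)

1. A_x = -27/5  [B, C, A are collinear ∩ DA ⟂ BC]
2. A_y = -31/5  [B, C, A are collinear ∩ DA ⟂ BC]
   → A = (-27/5, -31/5)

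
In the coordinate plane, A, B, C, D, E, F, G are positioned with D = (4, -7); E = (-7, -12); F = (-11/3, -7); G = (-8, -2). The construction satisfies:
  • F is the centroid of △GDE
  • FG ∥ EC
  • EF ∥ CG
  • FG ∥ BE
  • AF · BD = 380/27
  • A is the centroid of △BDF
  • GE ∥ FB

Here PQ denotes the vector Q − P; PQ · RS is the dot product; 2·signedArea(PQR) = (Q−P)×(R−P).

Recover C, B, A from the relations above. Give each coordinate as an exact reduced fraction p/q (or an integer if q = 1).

A = (-7/9, -31/3)
B = (-8/3, -17)
C = (-34/3, -7)

1. C_x = -34/3  [EF ∥ CG ∩ FG ∥ EC]
2. C_y = -7  [EF ∥ CG ∩ FG ∥ EC]
   → C = (-34/3, -7)
3. B_x = -8/3  [FG ∥ BE ∩ GE ∥ FB]
4. B_y = -17  [FG ∥ BE ∩ GE ∥ FB]
   → B = (-8/3, -17)
5. A_x = -7/9  [A is the centroid of △BDF]
6. A_y = -31/3  [A is the centroid of △BDF]
   → A = (-7/9, -31/3)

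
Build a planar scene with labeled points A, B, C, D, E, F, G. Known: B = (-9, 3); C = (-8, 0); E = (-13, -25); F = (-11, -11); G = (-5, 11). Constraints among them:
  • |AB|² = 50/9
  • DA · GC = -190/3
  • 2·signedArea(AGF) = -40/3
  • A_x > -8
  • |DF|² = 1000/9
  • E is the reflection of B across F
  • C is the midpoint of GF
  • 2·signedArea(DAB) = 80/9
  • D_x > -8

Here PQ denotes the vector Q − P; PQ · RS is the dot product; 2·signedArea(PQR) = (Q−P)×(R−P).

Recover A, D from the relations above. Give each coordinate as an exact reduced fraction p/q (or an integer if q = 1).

A = (-22/3, 14/3)
D = (-23/3, -1)

1. A_x = -22/3  [line 22·x + -6·y + 568/3 = 0 ∩ |AB|² = 50/9]
2. A_y = 14/3  [line 22·x + -6·y + 568/3 = 0 ∩ |AB|² = 50/9]
   → A = (-22/3, 14/3)
3. D_x = -23/3  [2·signedArea(DAB) = 80/9 ∩ DA · GC = -190/3]
4. D_y = -1  [2·signedArea(DAB) = 80/9 ∩ DA · GC = -190/3]
   → D = (-23/3, -1)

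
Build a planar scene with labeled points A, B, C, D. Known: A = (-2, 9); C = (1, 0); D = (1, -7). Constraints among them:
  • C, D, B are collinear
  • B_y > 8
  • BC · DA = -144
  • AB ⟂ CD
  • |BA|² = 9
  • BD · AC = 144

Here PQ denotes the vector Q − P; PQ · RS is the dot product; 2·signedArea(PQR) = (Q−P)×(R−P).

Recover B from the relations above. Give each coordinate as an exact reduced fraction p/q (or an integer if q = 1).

1. B_x = 1  [C, D, B are collinear ∩ AB ⟂ CD]
2. B_y = 9  [C, D, B are collinear ∩ AB ⟂ CD]
   → B = (1, 9)

B = (1, 9)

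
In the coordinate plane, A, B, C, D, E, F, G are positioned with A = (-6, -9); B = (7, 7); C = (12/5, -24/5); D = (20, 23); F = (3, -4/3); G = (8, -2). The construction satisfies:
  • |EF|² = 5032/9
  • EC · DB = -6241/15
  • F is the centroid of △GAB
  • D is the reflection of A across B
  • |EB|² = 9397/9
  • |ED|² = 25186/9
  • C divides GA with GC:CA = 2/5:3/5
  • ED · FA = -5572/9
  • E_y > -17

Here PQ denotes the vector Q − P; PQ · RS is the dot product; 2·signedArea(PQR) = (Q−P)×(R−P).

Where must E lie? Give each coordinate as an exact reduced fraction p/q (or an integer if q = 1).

1. E_x = -15  [EC · DB = -6241/15 ∩ ED · FA = -5572/9]
2. E_y = -50/3  [EC · DB = -6241/15 ∩ ED · FA = -5572/9]
   → E = (-15, -50/3)

E = (-15, -50/3)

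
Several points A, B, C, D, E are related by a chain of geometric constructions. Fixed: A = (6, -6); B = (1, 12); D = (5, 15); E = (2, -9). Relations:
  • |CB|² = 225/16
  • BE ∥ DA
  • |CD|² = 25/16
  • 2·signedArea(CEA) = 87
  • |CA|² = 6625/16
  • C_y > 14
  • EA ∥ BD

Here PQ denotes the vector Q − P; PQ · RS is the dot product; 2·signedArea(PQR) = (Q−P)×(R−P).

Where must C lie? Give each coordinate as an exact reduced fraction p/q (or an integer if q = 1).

1. C_x = 4  [line -3·x + 4·y + -45 = 0 ∩ |CA|² = 6625/16]
2. C_y = 57/4  [line -3·x + 4·y + -45 = 0 ∩ |CA|² = 6625/16]
   → C = (4, 57/4)

C = (4, 57/4)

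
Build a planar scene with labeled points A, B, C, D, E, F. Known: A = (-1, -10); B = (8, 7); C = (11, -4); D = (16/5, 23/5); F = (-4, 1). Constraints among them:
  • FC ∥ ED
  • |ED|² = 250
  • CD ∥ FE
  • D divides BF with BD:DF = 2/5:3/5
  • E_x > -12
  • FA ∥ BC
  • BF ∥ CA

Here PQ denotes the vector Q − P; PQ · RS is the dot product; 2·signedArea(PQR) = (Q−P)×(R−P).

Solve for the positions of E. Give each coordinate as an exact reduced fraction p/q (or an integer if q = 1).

E = (-59/5, 48/5)

1. E_x = -59/5  [FC ∥ ED ∩ CD ∥ FE]
2. E_y = 48/5  [FC ∥ ED ∩ CD ∥ FE]
   → E = (-59/5, 48/5)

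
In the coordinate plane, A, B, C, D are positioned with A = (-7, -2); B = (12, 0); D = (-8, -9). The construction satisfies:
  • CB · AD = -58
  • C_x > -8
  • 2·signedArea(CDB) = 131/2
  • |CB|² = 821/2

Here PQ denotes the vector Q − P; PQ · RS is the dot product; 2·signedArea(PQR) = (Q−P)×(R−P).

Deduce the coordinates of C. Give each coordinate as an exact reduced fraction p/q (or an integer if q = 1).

1. C_x = -15/2  [CB · AD = -58 ∩ 2·signedArea(CDB) = 131/2]
2. C_y = -11/2  [CB · AD = -58 ∩ 2·signedArea(CDB) = 131/2]
   → C = (-15/2, -11/2)

C = (-15/2, -11/2)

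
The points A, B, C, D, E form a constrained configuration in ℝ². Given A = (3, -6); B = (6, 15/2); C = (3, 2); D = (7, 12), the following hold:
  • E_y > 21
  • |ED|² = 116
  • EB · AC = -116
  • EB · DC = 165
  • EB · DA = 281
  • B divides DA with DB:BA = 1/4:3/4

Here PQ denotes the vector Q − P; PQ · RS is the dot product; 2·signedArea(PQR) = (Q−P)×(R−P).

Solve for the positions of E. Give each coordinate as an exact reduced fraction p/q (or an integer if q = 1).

1. E_x = 11  [EB · DC = 165 ∩ EB · DA = 281]
2. E_y = 22  [EB · DC = 165 ∩ EB · DA = 281]
   → E = (11, 22)

E = (11, 22)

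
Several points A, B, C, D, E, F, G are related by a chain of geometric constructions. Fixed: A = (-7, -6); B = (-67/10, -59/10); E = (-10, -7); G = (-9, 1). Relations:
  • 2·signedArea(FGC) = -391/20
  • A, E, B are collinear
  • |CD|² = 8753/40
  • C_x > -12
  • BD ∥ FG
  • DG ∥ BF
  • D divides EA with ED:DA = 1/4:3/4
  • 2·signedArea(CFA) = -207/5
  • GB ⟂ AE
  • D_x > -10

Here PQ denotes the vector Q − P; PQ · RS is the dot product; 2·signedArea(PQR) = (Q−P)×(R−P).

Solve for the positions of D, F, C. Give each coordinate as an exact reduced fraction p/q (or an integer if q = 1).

1. D_x = -37/4  [D divides EA with ED:DA = 1/4:3/4]
2. D_y = -27/4  [D divides EA with ED:DA = 1/4:3/4]
   → D = (-37/4, -27/4)
3. F_x = -129/20  [BD ∥ FG ∩ DG ∥ BF]
4. F_y = 37/20  [BD ∥ FG ∩ DG ∥ BF]
   → F = (-129/20, 37/20)
5. C_x = -113/10  [2·signedArea(CFA) = -207/5 ∩ 2·signedArea(FGC) = -391/20]
6. C_y = 79/10  [2·signedArea(CFA) = -207/5 ∩ 2·signedArea(FGC) = -391/20]
   → C = (-113/10, 79/10)

C = (-113/10, 79/10)
D = (-37/4, -27/4)
F = (-129/20, 37/20)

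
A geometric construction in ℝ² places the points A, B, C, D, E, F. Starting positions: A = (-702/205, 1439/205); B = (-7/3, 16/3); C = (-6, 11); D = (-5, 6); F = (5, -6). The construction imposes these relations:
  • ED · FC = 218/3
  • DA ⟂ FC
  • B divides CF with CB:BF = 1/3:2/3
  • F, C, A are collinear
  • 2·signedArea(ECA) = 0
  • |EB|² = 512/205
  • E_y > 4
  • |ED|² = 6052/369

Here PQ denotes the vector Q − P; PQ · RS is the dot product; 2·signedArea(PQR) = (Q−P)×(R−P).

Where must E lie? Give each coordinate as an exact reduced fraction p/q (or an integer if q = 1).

E = (-907/615, 2464/615)

1. E_x = -907/615  [2·signedArea(ECA) = 0 ∩ ED · FC = 218/3]
2. E_y = 2464/615  [2·signedArea(ECA) = 0 ∩ ED · FC = 218/3]
   → E = (-907/615, 2464/615)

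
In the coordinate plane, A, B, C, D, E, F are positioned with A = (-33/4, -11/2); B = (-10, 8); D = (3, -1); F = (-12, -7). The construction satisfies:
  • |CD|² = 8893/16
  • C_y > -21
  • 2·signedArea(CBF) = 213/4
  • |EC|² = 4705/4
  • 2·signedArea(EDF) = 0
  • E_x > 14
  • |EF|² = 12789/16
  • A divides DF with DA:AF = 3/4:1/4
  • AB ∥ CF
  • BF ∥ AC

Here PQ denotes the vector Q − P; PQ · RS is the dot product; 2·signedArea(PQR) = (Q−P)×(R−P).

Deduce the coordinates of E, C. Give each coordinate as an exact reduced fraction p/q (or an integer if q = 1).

C = (-41/4, -41/2)
E = (57/4, 7/2)

1. E_x = 57/4  [line 6·x + -15·y + -33 = 0 ∩ |EF|² = 12789/16]
2. E_y = 7/2  [line 6·x + -15·y + -33 = 0 ∩ |EF|² = 12789/16]
   → E = (57/4, 7/2)
3. C_x = -41/4  [AB ∥ CF ∩ BF ∥ AC]
4. C_y = -41/2  [AB ∥ CF ∩ BF ∥ AC]
   → C = (-41/4, -41/2)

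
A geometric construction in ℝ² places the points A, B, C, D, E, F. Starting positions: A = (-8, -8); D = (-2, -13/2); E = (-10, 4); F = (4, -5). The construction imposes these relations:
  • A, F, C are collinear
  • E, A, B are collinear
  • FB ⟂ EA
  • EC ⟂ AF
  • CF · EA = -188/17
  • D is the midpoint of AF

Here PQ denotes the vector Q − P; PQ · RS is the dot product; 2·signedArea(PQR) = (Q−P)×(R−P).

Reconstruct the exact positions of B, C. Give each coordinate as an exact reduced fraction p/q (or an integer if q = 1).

B = (-302/37, -260/37)
C = (-120/17, -132/17)

1. B_x = -302/37  [E, A, B are collinear ∩ FB ⟂ EA]
2. B_y = -260/37  [E, A, B are collinear ∩ FB ⟂ EA]
   → B = (-302/37, -260/37)
3. C_x = -120/17  [A, F, C are collinear ∩ EC ⟂ AF]
4. C_y = -132/17  [A, F, C are collinear ∩ EC ⟂ AF]
   → C = (-120/17, -132/17)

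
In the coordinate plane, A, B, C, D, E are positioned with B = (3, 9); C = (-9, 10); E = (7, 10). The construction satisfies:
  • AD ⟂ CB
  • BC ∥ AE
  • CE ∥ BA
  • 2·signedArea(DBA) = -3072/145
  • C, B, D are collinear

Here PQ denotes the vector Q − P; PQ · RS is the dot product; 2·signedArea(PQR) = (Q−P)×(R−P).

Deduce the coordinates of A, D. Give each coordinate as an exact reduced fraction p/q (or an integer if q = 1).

A = (19, 9)
D = (2739/145, 1113/145)

1. A_x = 19  [BC ∥ AE ∩ CE ∥ BA]
2. A_y = 9  [BC ∥ AE ∩ CE ∥ BA]
   → A = (19, 9)
3. D_x = 2739/145  [C, B, D are collinear ∩ AD ⟂ CB]
4. D_y = 1113/145  [C, B, D are collinear ∩ AD ⟂ CB]
   → D = (2739/145, 1113/145)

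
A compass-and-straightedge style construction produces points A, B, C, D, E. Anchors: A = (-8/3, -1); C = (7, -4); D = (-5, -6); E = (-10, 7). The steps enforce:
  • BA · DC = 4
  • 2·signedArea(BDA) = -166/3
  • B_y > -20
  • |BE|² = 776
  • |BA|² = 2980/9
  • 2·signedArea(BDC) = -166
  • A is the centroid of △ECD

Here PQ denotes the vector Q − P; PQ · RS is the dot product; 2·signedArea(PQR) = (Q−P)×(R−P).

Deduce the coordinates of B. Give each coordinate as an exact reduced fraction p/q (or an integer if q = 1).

1. B_x = 0  [2·signedArea(BDA) = -166/3 ∩ BA · DC = 4]
2. B_y = -19  [2·signedArea(BDA) = -166/3 ∩ BA · DC = 4]
   → B = (0, -19)

B = (0, -19)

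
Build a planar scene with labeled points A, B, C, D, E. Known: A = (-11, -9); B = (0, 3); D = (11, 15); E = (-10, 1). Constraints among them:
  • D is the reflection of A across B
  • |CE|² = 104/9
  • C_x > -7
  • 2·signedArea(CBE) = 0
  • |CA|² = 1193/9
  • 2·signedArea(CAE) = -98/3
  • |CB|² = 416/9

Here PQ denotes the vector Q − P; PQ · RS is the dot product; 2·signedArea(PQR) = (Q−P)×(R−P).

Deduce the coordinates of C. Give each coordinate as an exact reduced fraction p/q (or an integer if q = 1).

C = (-20/3, 5/3)

1. C_x = -20/3  [2·signedArea(CBE) = 0 ∩ 2·signedArea(CAE) = -98/3]
2. C_y = 5/3  [2·signedArea(CBE) = 0 ∩ 2·signedArea(CAE) = -98/3]
   → C = (-20/3, 5/3)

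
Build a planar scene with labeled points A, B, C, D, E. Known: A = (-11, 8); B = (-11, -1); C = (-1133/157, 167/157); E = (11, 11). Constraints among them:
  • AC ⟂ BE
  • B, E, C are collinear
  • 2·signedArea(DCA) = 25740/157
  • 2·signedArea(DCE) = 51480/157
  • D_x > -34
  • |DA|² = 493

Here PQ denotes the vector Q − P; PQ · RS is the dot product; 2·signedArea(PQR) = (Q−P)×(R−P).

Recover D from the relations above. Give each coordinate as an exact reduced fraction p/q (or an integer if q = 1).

1. D_x = -33  [2·signedArea(DCA) = 25740/157 ∩ 2·signedArea(DCE) = 51480/157]
2. D_y = 5  [2·signedArea(DCA) = 25740/157 ∩ 2·signedArea(DCE) = 51480/157]
   → D = (-33, 5)

D = (-33, 5)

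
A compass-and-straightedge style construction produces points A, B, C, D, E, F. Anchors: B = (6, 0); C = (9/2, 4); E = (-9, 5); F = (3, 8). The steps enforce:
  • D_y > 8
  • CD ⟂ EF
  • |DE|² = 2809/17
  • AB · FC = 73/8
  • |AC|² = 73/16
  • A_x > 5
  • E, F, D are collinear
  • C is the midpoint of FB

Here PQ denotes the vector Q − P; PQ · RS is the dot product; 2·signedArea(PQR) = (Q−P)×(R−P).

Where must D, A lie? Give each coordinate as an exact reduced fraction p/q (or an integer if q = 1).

A = (21/4, 2)
D = (59/17, 138/17)

1. D_x = 59/17  [E, F, D are collinear ∩ CD ⟂ EF]
2. D_y = 138/17  [E, F, D are collinear ∩ CD ⟂ EF]
   → D = (59/17, 138/17)
3. A_x = 21/4  [line -3/2·x + 4·y + -1/8 = 0 ∩ |AC|² = 73/16]
4. A_y = 2  [line -3/2·x + 4·y + -1/8 = 0 ∩ |AC|² = 73/16]
   → A = (21/4, 2)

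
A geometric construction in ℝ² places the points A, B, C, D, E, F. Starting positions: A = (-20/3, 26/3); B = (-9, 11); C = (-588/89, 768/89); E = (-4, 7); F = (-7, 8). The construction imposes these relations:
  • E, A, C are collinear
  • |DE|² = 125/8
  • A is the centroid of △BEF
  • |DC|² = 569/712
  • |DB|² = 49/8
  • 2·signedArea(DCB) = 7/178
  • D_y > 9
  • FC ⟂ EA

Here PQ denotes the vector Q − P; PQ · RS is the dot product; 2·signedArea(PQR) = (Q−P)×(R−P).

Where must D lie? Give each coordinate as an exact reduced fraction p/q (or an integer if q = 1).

D = (-29/4, 37/4)

1. D_x = -29/4  [line -211/89·x + -213/89·y + 881/178 = 0 ∩ |DE|² = 125/8]
2. D_y = 37/4  [line -211/89·x + -213/89·y + 881/178 = 0 ∩ |DE|² = 125/8]
   → D = (-29/4, 37/4)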